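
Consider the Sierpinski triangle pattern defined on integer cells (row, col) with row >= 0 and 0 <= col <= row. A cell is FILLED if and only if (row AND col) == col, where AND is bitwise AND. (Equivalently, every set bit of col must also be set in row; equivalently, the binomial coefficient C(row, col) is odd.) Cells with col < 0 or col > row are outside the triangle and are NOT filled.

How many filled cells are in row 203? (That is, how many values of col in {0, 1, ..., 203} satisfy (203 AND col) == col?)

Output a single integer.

Answer: 32

Derivation:
203 in binary = 11001011
popcount(203) = number of 1-bits in 11001011 = 5
A col c satisfies (203 AND c) == c iff every set bit of c is also set in 203; each of the 5 set bits of 203 can independently be on or off in c.
count = 2^5 = 32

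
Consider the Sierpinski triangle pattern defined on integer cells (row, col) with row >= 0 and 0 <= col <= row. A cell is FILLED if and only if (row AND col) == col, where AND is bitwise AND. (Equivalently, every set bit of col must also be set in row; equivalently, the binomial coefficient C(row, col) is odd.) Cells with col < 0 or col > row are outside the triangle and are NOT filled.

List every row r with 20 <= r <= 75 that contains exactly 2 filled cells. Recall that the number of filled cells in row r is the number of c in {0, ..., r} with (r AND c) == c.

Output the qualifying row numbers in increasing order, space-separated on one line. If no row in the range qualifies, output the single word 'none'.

Answer: 32 64

Derivation:
Row r has 2^popcount(r) filled cells, so we need popcount(r) = log2(2) = 1.
Scan r = 20..75 and keep those with exactly 1 one-bits:
r=20=10100 popcount=2 -> skip
r=21=10101 popcount=3 -> skip
r=22=10110 popcount=3 -> skip
r=23=10111 popcount=4 -> skip
r=24=11000 popcount=2 -> skip
r=25=11001 popcount=3 -> skip
r=26=11010 popcount=3 -> skip
r=27=11011 popcount=4 -> skip
r=28=11100 popcount=3 -> skip
r=29=11101 popcount=4 -> skip
r=30=11110 popcount=4 -> skip
r=31=11111 popcount=5 -> skip
r=32=100000 popcount=1 -> KEEP
r=33=100001 popcount=2 -> skip
r=34=100010 popcount=2 -> skip
r=35=100011 popcount=3 -> skip
r=36=100100 popcount=2 -> skip
r=37=100101 popcount=3 -> skip
r=38=100110 popcount=3 -> skip
r=39=100111 popcount=4 -> skip
r=40=101000 popcount=2 -> skip
r=41=101001 popcount=3 -> skip
r=42=101010 popcount=3 -> skip
r=43=101011 popcount=4 -> skip
r=44=101100 popcount=3 -> skip
r=45=101101 popcount=4 -> skip
r=46=101110 popcount=4 -> skip
r=47=101111 popcount=5 -> skip
r=48=110000 popcount=2 -> skip
r=49=110001 popcount=3 -> skip
r=50=110010 popcount=3 -> skip
r=51=110011 popcount=4 -> skip
r=52=110100 popcount=3 -> skip
r=53=110101 popcount=4 -> skip
r=54=110110 popcount=4 -> skip
r=55=110111 popcount=5 -> skip
r=56=111000 popcount=3 -> skip
r=57=111001 popcount=4 -> skip
r=58=111010 popcount=4 -> skip
r=59=111011 popcount=5 -> skip
r=60=111100 popcount=4 -> skip
r=61=111101 popcount=5 -> skip
r=62=111110 popcount=5 -> skip
r=63=111111 popcount=6 -> skip
r=64=1000000 popcount=1 -> KEEP
r=65=1000001 popcount=2 -> skip
r=66=1000010 popcount=2 -> skip
r=67=1000011 popcount=3 -> skip
r=68=1000100 popcount=2 -> skip
r=69=1000101 popcount=3 -> skip
r=70=1000110 popcount=3 -> skip
r=71=1000111 popcount=4 -> skip
r=72=1001000 popcount=2 -> skip
r=73=1001001 popcount=3 -> skip
r=74=1001010 popcount=3 -> skip
r=75=1001011 popcount=4 -> skip
Kept rows: 32 64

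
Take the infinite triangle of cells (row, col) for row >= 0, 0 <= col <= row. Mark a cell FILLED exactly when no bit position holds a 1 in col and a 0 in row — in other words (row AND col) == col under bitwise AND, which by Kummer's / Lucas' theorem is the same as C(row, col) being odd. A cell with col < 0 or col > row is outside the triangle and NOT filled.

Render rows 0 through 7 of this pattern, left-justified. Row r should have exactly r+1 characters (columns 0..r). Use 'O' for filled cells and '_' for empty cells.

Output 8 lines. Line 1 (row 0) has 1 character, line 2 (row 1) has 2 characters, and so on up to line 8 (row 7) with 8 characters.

r0=0: O
r1=1: OO
r2=10: O_O
r3=11: OOOO
r4=100: O___O
r5=101: OO__OO
r6=110: O_O_O_O
r7=111: OOOOOOOO

Answer: O
OO
O_O
OOOO
O___O
OO__OO
O_O_O_O
OOOOOOOO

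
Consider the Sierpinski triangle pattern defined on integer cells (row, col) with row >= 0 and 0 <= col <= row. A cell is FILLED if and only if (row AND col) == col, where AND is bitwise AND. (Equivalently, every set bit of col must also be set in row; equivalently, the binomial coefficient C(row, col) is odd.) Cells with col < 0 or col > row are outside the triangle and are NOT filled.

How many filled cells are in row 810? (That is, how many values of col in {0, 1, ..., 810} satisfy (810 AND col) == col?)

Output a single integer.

Answer: 32

Derivation:
810 in binary = 1100101010
popcount(810) = number of 1-bits in 1100101010 = 5
A col c satisfies (810 AND c) == c iff every set bit of c is also set in 810; each of the 5 set bits of 810 can independently be on or off in c.
count = 2^5 = 32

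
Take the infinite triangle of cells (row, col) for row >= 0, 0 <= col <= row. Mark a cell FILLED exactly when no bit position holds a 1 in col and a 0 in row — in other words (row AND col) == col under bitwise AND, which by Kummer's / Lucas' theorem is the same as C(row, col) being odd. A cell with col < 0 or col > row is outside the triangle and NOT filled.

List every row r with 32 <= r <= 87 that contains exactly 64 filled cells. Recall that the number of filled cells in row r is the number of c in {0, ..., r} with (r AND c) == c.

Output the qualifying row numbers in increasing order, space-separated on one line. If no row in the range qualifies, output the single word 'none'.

Answer: 63

Derivation:
Row r has 2^popcount(r) filled cells, so we need popcount(r) = log2(64) = 6.
Scan r = 32..87 and keep those with exactly 6 one-bits:
r=32=100000 popcount=1 -> skip
r=33=100001 popcount=2 -> skip
r=34=100010 popcount=2 -> skip
r=35=100011 popcount=3 -> skip
r=36=100100 popcount=2 -> skip
r=37=100101 popcount=3 -> skip
r=38=100110 popcount=3 -> skip
r=39=100111 popcount=4 -> skip
r=40=101000 popcount=2 -> skip
r=41=101001 popcount=3 -> skip
r=42=101010 popcount=3 -> skip
r=43=101011 popcount=4 -> skip
r=44=101100 popcount=3 -> skip
r=45=101101 popcount=4 -> skip
r=46=101110 popcount=4 -> skip
r=47=101111 popcount=5 -> skip
r=48=110000 popcount=2 -> skip
r=49=110001 popcount=3 -> skip
r=50=110010 popcount=3 -> skip
r=51=110011 popcount=4 -> skip
r=52=110100 popcount=3 -> skip
r=53=110101 popcount=4 -> skip
r=54=110110 popcount=4 -> skip
r=55=110111 popcount=5 -> skip
r=56=111000 popcount=3 -> skip
r=57=111001 popcount=4 -> skip
r=58=111010 popcount=4 -> skip
r=59=111011 popcount=5 -> skip
r=60=111100 popcount=4 -> skip
r=61=111101 popcount=5 -> skip
r=62=111110 popcount=5 -> skip
r=63=111111 popcount=6 -> KEEP
r=64=1000000 popcount=1 -> skip
r=65=1000001 popcount=2 -> skip
r=66=1000010 popcount=2 -> skip
r=67=1000011 popcount=3 -> skip
r=68=1000100 popcount=2 -> skip
r=69=1000101 popcount=3 -> skip
r=70=1000110 popcount=3 -> skip
r=71=1000111 popcount=4 -> skip
r=72=1001000 popcount=2 -> skip
r=73=1001001 popcount=3 -> skip
r=74=1001010 popcount=3 -> skip
r=75=1001011 popcount=4 -> skip
r=76=1001100 popcount=3 -> skip
r=77=1001101 popcount=4 -> skip
r=78=1001110 popcount=4 -> skip
r=79=1001111 popcount=5 -> skip
r=80=1010000 popcount=2 -> skip
r=81=1010001 popcount=3 -> skip
r=82=1010010 popcount=3 -> skip
r=83=1010011 popcount=4 -> skip
r=84=1010100 popcount=3 -> skip
r=85=1010101 popcount=4 -> skip
r=86=1010110 popcount=4 -> skip
r=87=1010111 popcount=5 -> skip
Kept rows: 63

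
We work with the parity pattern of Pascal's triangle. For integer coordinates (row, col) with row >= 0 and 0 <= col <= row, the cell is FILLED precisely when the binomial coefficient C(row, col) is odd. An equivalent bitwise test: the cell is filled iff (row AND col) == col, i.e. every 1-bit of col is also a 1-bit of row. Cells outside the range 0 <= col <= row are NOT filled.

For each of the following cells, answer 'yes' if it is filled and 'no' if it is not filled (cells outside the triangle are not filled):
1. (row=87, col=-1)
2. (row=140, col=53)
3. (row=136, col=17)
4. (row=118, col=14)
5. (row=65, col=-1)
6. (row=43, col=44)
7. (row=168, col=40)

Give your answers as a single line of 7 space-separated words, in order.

(87,-1): col outside [0, 87] -> not filled
(140,53): row=0b10001100, col=0b110101, row AND col = 0b100 = 4; 4 != 53 -> empty
(136,17): row=0b10001000, col=0b10001, row AND col = 0b0 = 0; 0 != 17 -> empty
(118,14): row=0b1110110, col=0b1110, row AND col = 0b110 = 6; 6 != 14 -> empty
(65,-1): col outside [0, 65] -> not filled
(43,44): col outside [0, 43] -> not filled
(168,40): row=0b10101000, col=0b101000, row AND col = 0b101000 = 40; 40 == 40 -> filled

Answer: no no no no no no yes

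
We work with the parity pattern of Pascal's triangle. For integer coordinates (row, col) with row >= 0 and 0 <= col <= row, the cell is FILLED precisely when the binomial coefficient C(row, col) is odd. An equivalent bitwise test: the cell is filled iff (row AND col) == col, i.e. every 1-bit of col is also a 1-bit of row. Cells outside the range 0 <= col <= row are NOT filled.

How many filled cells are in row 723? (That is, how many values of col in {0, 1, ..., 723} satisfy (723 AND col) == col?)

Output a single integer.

723 in binary = 1011010011
popcount(723) = number of 1-bits in 1011010011 = 6
A col c satisfies (723 AND c) == c iff every set bit of c is also set in 723; each of the 6 set bits of 723 can independently be on or off in c.
count = 2^6 = 64

Answer: 64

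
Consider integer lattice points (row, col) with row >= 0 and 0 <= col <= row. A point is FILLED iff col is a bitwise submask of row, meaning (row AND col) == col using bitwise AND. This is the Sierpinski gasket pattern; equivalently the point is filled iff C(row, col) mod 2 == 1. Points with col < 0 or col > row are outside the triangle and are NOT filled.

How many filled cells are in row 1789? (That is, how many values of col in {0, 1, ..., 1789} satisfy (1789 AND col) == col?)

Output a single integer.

1789 in binary = 11011111101
popcount(1789) = number of 1-bits in 11011111101 = 9
A col c satisfies (1789 AND c) == c iff every set bit of c is also set in 1789; each of the 9 set bits of 1789 can independently be on or off in c.
count = 2^9 = 512

Answer: 512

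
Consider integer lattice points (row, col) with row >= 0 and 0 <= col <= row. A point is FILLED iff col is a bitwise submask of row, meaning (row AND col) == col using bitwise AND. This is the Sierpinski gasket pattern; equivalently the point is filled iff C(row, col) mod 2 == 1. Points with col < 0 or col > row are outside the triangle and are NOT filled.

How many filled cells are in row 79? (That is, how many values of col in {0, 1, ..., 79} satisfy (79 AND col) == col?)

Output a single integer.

79 in binary = 1001111
popcount(79) = number of 1-bits in 1001111 = 5
A col c satisfies (79 AND c) == c iff every set bit of c is also set in 79; each of the 5 set bits of 79 can independently be on or off in c.
count = 2^5 = 32

Answer: 32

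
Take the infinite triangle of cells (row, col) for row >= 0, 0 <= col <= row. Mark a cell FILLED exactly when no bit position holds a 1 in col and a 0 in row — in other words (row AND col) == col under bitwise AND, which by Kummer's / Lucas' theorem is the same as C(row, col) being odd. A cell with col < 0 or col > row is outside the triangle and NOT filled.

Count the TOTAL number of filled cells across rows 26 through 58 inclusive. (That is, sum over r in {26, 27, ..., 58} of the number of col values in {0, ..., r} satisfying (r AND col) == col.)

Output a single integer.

Answer: 406

Derivation:
r26=11010 pc3: +8 =8
r27=11011 pc4: +16 =24
r28=11100 pc3: +8 =32
r29=11101 pc4: +16 =48
r30=11110 pc4: +16 =64
r31=11111 pc5: +32 =96
r32=100000 pc1: +2 =98
r33=100001 pc2: +4 =102
r34=100010 pc2: +4 =106
r35=100011 pc3: +8 =114
r36=100100 pc2: +4 =118
r37=100101 pc3: +8 =126
r38=100110 pc3: +8 =134
r39=100111 pc4: +16 =150
r40=101000 pc2: +4 =154
r41=101001 pc3: +8 =162
r42=101010 pc3: +8 =170
r43=101011 pc4: +16 =186
r44=101100 pc3: +8 =194
r45=101101 pc4: +16 =210
r46=101110 pc4: +16 =226
r47=101111 pc5: +32 =258
r48=110000 pc2: +4 =262
r49=110001 pc3: +8 =270
r50=110010 pc3: +8 =278
r51=110011 pc4: +16 =294
r52=110100 pc3: +8 =302
r53=110101 pc4: +16 =318
r54=110110 pc4: +16 =334
r55=110111 pc5: +32 =366
r56=111000 pc3: +8 =374
r57=111001 pc4: +16 =390
r58=111010 pc4: +16 =406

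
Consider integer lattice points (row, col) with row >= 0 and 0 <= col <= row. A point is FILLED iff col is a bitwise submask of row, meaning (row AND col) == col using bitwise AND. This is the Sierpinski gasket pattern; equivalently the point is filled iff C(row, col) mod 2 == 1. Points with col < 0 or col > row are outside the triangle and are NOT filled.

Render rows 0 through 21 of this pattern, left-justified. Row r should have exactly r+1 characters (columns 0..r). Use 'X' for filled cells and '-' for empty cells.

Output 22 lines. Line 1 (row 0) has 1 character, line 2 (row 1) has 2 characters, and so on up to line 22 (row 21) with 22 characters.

Answer: X
XX
X-X
XXXX
X---X
XX--XX
X-X-X-X
XXXXXXXX
X-------X
XX------XX
X-X-----X-X
XXXX----XXXX
X---X---X---X
XX--XX--XX--XX
X-X-X-X-X-X-X-X
XXXXXXXXXXXXXXXX
X---------------X
XX--------------XX
X-X-------------X-X
XXXX------------XXXX
X---X-----------X---X
XX--XX----------XX--XX

Derivation:
r0=0: X
r1=1: XX
r2=10: X-X
r3=11: XXXX
r4=100: X---X
r5=101: XX--XX
r6=110: X-X-X-X
r7=111: XXXXXXXX
r8=1000: X-------X
r9=1001: XX------XX
r10=1010: X-X-----X-X
r11=1011: XXXX----XXXX
r12=1100: X---X---X---X
r13=1101: XX--XX--XX--XX
r14=1110: X-X-X-X-X-X-X-X
r15=1111: XXXXXXXXXXXXXXXX
r16=10000: X---------------X
r17=10001: XX--------------XX
r18=10010: X-X-------------X-X
r19=10011: XXXX------------XXXX
r20=10100: X---X-----------X---X
r21=10101: XX--XX----------XX--XX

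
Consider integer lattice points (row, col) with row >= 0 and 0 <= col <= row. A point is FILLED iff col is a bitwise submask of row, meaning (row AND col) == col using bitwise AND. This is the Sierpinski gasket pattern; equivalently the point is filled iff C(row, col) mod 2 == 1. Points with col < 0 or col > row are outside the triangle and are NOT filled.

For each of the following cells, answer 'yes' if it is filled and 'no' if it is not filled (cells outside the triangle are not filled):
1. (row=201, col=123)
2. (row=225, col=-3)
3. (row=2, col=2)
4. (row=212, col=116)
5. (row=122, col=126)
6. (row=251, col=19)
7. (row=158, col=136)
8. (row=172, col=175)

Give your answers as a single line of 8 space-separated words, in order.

Answer: no no yes no no yes yes no

Derivation:
(201,123): row=0b11001001, col=0b1111011, row AND col = 0b1001001 = 73; 73 != 123 -> empty
(225,-3): col outside [0, 225] -> not filled
(2,2): row=0b10, col=0b10, row AND col = 0b10 = 2; 2 == 2 -> filled
(212,116): row=0b11010100, col=0b1110100, row AND col = 0b1010100 = 84; 84 != 116 -> empty
(122,126): col outside [0, 122] -> not filled
(251,19): row=0b11111011, col=0b10011, row AND col = 0b10011 = 19; 19 == 19 -> filled
(158,136): row=0b10011110, col=0b10001000, row AND col = 0b10001000 = 136; 136 == 136 -> filled
(172,175): col outside [0, 172] -> not filled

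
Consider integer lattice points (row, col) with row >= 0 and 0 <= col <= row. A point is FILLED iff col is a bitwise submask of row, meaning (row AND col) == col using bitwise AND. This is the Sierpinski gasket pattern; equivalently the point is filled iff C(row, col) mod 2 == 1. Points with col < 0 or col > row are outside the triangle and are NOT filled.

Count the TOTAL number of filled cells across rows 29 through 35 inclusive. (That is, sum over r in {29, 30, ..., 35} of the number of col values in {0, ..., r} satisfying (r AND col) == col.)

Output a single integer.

Answer: 82

Derivation:
r29=11101 pc4: +16 =16
r30=11110 pc4: +16 =32
r31=11111 pc5: +32 =64
r32=100000 pc1: +2 =66
r33=100001 pc2: +4 =70
r34=100010 pc2: +4 =74
r35=100011 pc3: +8 =82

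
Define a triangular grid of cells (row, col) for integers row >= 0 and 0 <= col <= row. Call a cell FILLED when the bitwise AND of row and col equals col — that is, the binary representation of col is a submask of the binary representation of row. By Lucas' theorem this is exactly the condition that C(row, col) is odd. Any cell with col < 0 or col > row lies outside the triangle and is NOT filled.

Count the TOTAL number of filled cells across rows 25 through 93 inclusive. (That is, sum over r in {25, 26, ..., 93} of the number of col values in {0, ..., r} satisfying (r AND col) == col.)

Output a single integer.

r25=11001 pc3: +8 =8
r26=11010 pc3: +8 =16
r27=11011 pc4: +16 =32
r28=11100 pc3: +8 =40
r29=11101 pc4: +16 =56
r30=11110 pc4: +16 =72
r31=11111 pc5: +32 =104
r32=100000 pc1: +2 =106
r33=100001 pc2: +4 =110
r34=100010 pc2: +4 =114
r35=100011 pc3: +8 =122
r36=100100 pc2: +4 =126
r37=100101 pc3: +8 =134
r38=100110 pc3: +8 =142
r39=100111 pc4: +16 =158
r40=101000 pc2: +4 =162
r41=101001 pc3: +8 =170
r42=101010 pc3: +8 =178
r43=101011 pc4: +16 =194
r44=101100 pc3: +8 =202
r45=101101 pc4: +16 =218
r46=101110 pc4: +16 =234
r47=101111 pc5: +32 =266
r48=110000 pc2: +4 =270
r49=110001 pc3: +8 =278
r50=110010 pc3: +8 =286
r51=110011 pc4: +16 =302
r52=110100 pc3: +8 =310
r53=110101 pc4: +16 =326
r54=110110 pc4: +16 =342
r55=110111 pc5: +32 =374
r56=111000 pc3: +8 =382
r57=111001 pc4: +16 =398
r58=111010 pc4: +16 =414
r59=111011 pc5: +32 =446
r60=111100 pc4: +16 =462
r61=111101 pc5: +32 =494
r62=111110 pc5: +32 =526
r63=111111 pc6: +64 =590
r64=1000000 pc1: +2 =592
r65=1000001 pc2: +4 =596
r66=1000010 pc2: +4 =600
r67=1000011 pc3: +8 =608
r68=1000100 pc2: +4 =612
r69=1000101 pc3: +8 =620
r70=1000110 pc3: +8 =628
r71=1000111 pc4: +16 =644
r72=1001000 pc2: +4 =648
r73=1001001 pc3: +8 =656
r74=1001010 pc3: +8 =664
r75=1001011 pc4: +16 =680
r76=1001100 pc3: +8 =688
r77=1001101 pc4: +16 =704
r78=1001110 pc4: +16 =720
r79=1001111 pc5: +32 =752
r80=1010000 pc2: +4 =756
r81=1010001 pc3: +8 =764
r82=1010010 pc3: +8 =772
r83=1010011 pc4: +16 =788
r84=1010100 pc3: +8 =796
r85=1010101 pc4: +16 =812
r86=1010110 pc4: +16 =828
r87=1010111 pc5: +32 =860
r88=1011000 pc3: +8 =868
r89=1011001 pc4: +16 =884
r90=1011010 pc4: +16 =900
r91=1011011 pc5: +32 =932
r92=1011100 pc4: +16 =948
r93=1011101 pc5: +32 =980

Answer: 980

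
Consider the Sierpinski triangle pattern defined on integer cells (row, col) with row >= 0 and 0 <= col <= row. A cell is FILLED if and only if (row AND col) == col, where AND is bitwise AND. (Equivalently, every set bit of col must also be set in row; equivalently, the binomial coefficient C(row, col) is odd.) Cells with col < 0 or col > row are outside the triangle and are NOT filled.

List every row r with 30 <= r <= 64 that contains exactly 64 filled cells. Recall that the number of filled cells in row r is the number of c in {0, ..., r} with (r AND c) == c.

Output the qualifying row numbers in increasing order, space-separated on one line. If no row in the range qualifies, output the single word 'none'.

Answer: 63

Derivation:
Row r has 2^popcount(r) filled cells, so we need popcount(r) = log2(64) = 6.
Scan r = 30..64 and keep those with exactly 6 one-bits:
r=30=11110 popcount=4 -> skip
r=31=11111 popcount=5 -> skip
r=32=100000 popcount=1 -> skip
r=33=100001 popcount=2 -> skip
r=34=100010 popcount=2 -> skip
r=35=100011 popcount=3 -> skip
r=36=100100 popcount=2 -> skip
r=37=100101 popcount=3 -> skip
r=38=100110 popcount=3 -> skip
r=39=100111 popcount=4 -> skip
r=40=101000 popcount=2 -> skip
r=41=101001 popcount=3 -> skip
r=42=101010 popcount=3 -> skip
r=43=101011 popcount=4 -> skip
r=44=101100 popcount=3 -> skip
r=45=101101 popcount=4 -> skip
r=46=101110 popcount=4 -> skip
r=47=101111 popcount=5 -> skip
r=48=110000 popcount=2 -> skip
r=49=110001 popcount=3 -> skip
r=50=110010 popcount=3 -> skip
r=51=110011 popcount=4 -> skip
r=52=110100 popcount=3 -> skip
r=53=110101 popcount=4 -> skip
r=54=110110 popcount=4 -> skip
r=55=110111 popcount=5 -> skip
r=56=111000 popcount=3 -> skip
r=57=111001 popcount=4 -> skip
r=58=111010 popcount=4 -> skip
r=59=111011 popcount=5 -> skip
r=60=111100 popcount=4 -> skip
r=61=111101 popcount=5 -> skip
r=62=111110 popcount=5 -> skip
r=63=111111 popcount=6 -> KEEP
r=64=1000000 popcount=1 -> skip
Kept rows: 63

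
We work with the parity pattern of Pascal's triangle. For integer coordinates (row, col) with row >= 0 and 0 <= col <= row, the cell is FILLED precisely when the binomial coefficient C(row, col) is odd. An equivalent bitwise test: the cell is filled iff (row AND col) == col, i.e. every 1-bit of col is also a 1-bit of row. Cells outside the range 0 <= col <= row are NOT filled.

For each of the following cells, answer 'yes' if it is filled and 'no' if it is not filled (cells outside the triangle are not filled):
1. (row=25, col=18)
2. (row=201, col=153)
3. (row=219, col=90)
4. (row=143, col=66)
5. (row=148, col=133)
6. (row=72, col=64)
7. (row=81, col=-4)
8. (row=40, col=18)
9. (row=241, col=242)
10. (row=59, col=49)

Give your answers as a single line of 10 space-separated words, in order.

(25,18): row=0b11001, col=0b10010, row AND col = 0b10000 = 16; 16 != 18 -> empty
(201,153): row=0b11001001, col=0b10011001, row AND col = 0b10001001 = 137; 137 != 153 -> empty
(219,90): row=0b11011011, col=0b1011010, row AND col = 0b1011010 = 90; 90 == 90 -> filled
(143,66): row=0b10001111, col=0b1000010, row AND col = 0b10 = 2; 2 != 66 -> empty
(148,133): row=0b10010100, col=0b10000101, row AND col = 0b10000100 = 132; 132 != 133 -> empty
(72,64): row=0b1001000, col=0b1000000, row AND col = 0b1000000 = 64; 64 == 64 -> filled
(81,-4): col outside [0, 81] -> not filled
(40,18): row=0b101000, col=0b10010, row AND col = 0b0 = 0; 0 != 18 -> empty
(241,242): col outside [0, 241] -> not filled
(59,49): row=0b111011, col=0b110001, row AND col = 0b110001 = 49; 49 == 49 -> filled

Answer: no no yes no no yes no no no yes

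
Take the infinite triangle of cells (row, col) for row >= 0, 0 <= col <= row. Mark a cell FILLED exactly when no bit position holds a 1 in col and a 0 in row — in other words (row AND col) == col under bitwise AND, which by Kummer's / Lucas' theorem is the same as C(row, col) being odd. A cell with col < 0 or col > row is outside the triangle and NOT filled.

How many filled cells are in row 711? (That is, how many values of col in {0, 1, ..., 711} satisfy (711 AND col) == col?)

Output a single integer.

Answer: 64

Derivation:
711 in binary = 1011000111
popcount(711) = number of 1-bits in 1011000111 = 6
A col c satisfies (711 AND c) == c iff every set bit of c is also set in 711; each of the 6 set bits of 711 can independently be on or off in c.
count = 2^6 = 64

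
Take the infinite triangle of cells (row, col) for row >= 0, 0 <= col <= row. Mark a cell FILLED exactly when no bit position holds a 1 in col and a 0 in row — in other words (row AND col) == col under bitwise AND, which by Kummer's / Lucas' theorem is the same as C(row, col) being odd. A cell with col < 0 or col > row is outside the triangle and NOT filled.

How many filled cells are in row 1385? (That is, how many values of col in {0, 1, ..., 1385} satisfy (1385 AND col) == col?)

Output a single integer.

Answer: 64

Derivation:
1385 in binary = 10101101001
popcount(1385) = number of 1-bits in 10101101001 = 6
A col c satisfies (1385 AND c) == c iff every set bit of c is also set in 1385; each of the 6 set bits of 1385 can independently be on or off in c.
count = 2^6 = 64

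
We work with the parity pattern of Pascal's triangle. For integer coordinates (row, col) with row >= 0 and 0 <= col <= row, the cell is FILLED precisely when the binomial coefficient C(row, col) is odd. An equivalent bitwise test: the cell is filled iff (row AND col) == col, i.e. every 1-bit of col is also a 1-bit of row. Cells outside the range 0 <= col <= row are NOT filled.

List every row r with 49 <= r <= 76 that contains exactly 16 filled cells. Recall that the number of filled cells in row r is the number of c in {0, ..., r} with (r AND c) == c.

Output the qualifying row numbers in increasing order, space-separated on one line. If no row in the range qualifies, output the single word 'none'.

Answer: 51 53 54 57 58 60 71 75

Derivation:
Row r has 2^popcount(r) filled cells, so we need popcount(r) = log2(16) = 4.
Scan r = 49..76 and keep those with exactly 4 one-bits:
r=49=110001 popcount=3 -> skip
r=50=110010 popcount=3 -> skip
r=51=110011 popcount=4 -> KEEP
r=52=110100 popcount=3 -> skip
r=53=110101 popcount=4 -> KEEP
r=54=110110 popcount=4 -> KEEP
r=55=110111 popcount=5 -> skip
r=56=111000 popcount=3 -> skip
r=57=111001 popcount=4 -> KEEP
r=58=111010 popcount=4 -> KEEP
r=59=111011 popcount=5 -> skip
r=60=111100 popcount=4 -> KEEP
r=61=111101 popcount=5 -> skip
r=62=111110 popcount=5 -> skip
r=63=111111 popcount=6 -> skip
r=64=1000000 popcount=1 -> skip
r=65=1000001 popcount=2 -> skip
r=66=1000010 popcount=2 -> skip
r=67=1000011 popcount=3 -> skip
r=68=1000100 popcount=2 -> skip
r=69=1000101 popcount=3 -> skip
r=70=1000110 popcount=3 -> skip
r=71=1000111 popcount=4 -> KEEP
r=72=1001000 popcount=2 -> skip
r=73=1001001 popcount=3 -> skip
r=74=1001010 popcount=3 -> skip
r=75=1001011 popcount=4 -> KEEP
r=76=1001100 popcount=3 -> skip
Kept rows: 51 53 54 57 58 60 71 75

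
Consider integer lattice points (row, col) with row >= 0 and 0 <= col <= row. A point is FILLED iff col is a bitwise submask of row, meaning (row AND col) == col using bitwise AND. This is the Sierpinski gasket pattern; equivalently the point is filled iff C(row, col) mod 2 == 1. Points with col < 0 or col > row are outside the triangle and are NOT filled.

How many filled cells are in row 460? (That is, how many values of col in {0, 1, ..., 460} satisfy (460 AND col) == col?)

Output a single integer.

460 in binary = 111001100
popcount(460) = number of 1-bits in 111001100 = 5
A col c satisfies (460 AND c) == c iff every set bit of c is also set in 460; each of the 5 set bits of 460 can independently be on or off in c.
count = 2^5 = 32

Answer: 32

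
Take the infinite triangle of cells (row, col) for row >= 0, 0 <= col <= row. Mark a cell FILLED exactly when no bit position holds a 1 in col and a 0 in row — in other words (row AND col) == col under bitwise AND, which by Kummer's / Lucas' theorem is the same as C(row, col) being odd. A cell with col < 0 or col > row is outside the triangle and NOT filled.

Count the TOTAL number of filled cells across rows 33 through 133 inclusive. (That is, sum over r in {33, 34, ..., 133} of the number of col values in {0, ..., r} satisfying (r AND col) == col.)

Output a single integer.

Answer: 1972

Derivation:
r33=100001 pc2: +4 =4
r34=100010 pc2: +4 =8
r35=100011 pc3: +8 =16
r36=100100 pc2: +4 =20
r37=100101 pc3: +8 =28
r38=100110 pc3: +8 =36
r39=100111 pc4: +16 =52
r40=101000 pc2: +4 =56
r41=101001 pc3: +8 =64
r42=101010 pc3: +8 =72
r43=101011 pc4: +16 =88
r44=101100 pc3: +8 =96
r45=101101 pc4: +16 =112
r46=101110 pc4: +16 =128
r47=101111 pc5: +32 =160
r48=110000 pc2: +4 =164
r49=110001 pc3: +8 =172
r50=110010 pc3: +8 =180
r51=110011 pc4: +16 =196
r52=110100 pc3: +8 =204
r53=110101 pc4: +16 =220
r54=110110 pc4: +16 =236
r55=110111 pc5: +32 =268
r56=111000 pc3: +8 =276
r57=111001 pc4: +16 =292
r58=111010 pc4: +16 =308
r59=111011 pc5: +32 =340
r60=111100 pc4: +16 =356
r61=111101 pc5: +32 =388
r62=111110 pc5: +32 =420
r63=111111 pc6: +64 =484
r64=1000000 pc1: +2 =486
r65=1000001 pc2: +4 =490
r66=1000010 pc2: +4 =494
r67=1000011 pc3: +8 =502
r68=1000100 pc2: +4 =506
r69=1000101 pc3: +8 =514
r70=1000110 pc3: +8 =522
r71=1000111 pc4: +16 =538
r72=1001000 pc2: +4 =542
r73=1001001 pc3: +8 =550
r74=1001010 pc3: +8 =558
r75=1001011 pc4: +16 =574
r76=1001100 pc3: +8 =582
r77=1001101 pc4: +16 =598
r78=1001110 pc4: +16 =614
r79=1001111 pc5: +32 =646
r80=1010000 pc2: +4 =650
r81=1010001 pc3: +8 =658
r82=1010010 pc3: +8 =666
r83=1010011 pc4: +16 =682
r84=1010100 pc3: +8 =690
r85=1010101 pc4: +16 =706
r86=1010110 pc4: +16 =722
r87=1010111 pc5: +32 =754
r88=1011000 pc3: +8 =762
r89=1011001 pc4: +16 =778
r90=1011010 pc4: +16 =794
r91=1011011 pc5: +32 =826
r92=1011100 pc4: +16 =842
r93=1011101 pc5: +32 =874
r94=1011110 pc5: +32 =906
r95=1011111 pc6: +64 =970
r96=1100000 pc2: +4 =974
r97=1100001 pc3: +8 =982
r98=1100010 pc3: +8 =990
r99=1100011 pc4: +16 =1006
r100=1100100 pc3: +8 =1014
r101=1100101 pc4: +16 =1030
r102=1100110 pc4: +16 =1046
r103=1100111 pc5: +32 =1078
r104=1101000 pc3: +8 =1086
r105=1101001 pc4: +16 =1102
r106=1101010 pc4: +16 =1118
r107=1101011 pc5: +32 =1150
r108=1101100 pc4: +16 =1166
r109=1101101 pc5: +32 =1198
r110=1101110 pc5: +32 =1230
r111=1101111 pc6: +64 =1294
r112=1110000 pc3: +8 =1302
r113=1110001 pc4: +16 =1318
r114=1110010 pc4: +16 =1334
r115=1110011 pc5: +32 =1366
r116=1110100 pc4: +16 =1382
r117=1110101 pc5: +32 =1414
r118=1110110 pc5: +32 =1446
r119=1110111 pc6: +64 =1510
r120=1111000 pc4: +16 =1526
r121=1111001 pc5: +32 =1558
r122=1111010 pc5: +32 =1590
r123=1111011 pc6: +64 =1654
r124=1111100 pc5: +32 =1686
r125=1111101 pc6: +64 =1750
r126=1111110 pc6: +64 =1814
r127=1111111 pc7: +128 =1942
r128=10000000 pc1: +2 =1944
r129=10000001 pc2: +4 =1948
r130=10000010 pc2: +4 =1952
r131=10000011 pc3: +8 =1960
r132=10000100 pc2: +4 =1964
r133=10000101 pc3: +8 =1972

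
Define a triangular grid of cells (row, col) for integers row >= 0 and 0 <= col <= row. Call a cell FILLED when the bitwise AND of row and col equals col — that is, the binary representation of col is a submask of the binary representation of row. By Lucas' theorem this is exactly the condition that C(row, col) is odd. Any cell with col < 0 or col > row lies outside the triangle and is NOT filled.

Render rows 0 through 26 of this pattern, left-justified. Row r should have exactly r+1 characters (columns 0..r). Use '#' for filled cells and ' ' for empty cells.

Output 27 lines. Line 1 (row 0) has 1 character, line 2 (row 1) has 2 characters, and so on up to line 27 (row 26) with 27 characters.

Answer: #
##
# #
####
#   #
##  ##
# # # #
########
#       #
##      ##
# #     # #
####    ####
#   #   #   #
##  ##  ##  ##
# # # # # # # #
################
#               #
##              ##
# #             # #
####            ####
#   #           #   #
##  ##          ##  ##
# # # #         # # # #
########        ########
#       #       #       #
##      ##      ##      ##
# #     # #     # #     # #

Derivation:
r0=0: #
r1=1: ##
r2=10: # #
r3=11: ####
r4=100: #   #
r5=101: ##  ##
r6=110: # # # #
r7=111: ########
r8=1000: #       #
r9=1001: ##      ##
r10=1010: # #     # #
r11=1011: ####    ####
r12=1100: #   #   #   #
r13=1101: ##  ##  ##  ##
r14=1110: # # # # # # # #
r15=1111: ################
r16=10000: #               #
r17=10001: ##              ##
r18=10010: # #             # #
r19=10011: ####            ####
r20=10100: #   #           #   #
r21=10101: ##  ##          ##  ##
r22=10110: # # # #         # # # #
r23=10111: ########        ########
r24=11000: #       #       #       #
r25=11001: ##      ##      ##      ##
r26=11010: # #     # #     # #     # #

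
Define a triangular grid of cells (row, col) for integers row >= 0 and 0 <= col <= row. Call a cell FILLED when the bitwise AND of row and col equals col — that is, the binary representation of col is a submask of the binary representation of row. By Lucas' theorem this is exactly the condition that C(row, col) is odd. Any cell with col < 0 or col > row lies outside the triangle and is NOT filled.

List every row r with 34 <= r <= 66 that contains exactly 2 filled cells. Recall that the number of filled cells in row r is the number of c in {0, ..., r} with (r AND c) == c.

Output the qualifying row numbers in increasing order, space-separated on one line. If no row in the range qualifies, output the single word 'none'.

Row r has 2^popcount(r) filled cells, so we need popcount(r) = log2(2) = 1.
Scan r = 34..66 and keep those with exactly 1 one-bits:
r=34=100010 popcount=2 -> skip
r=35=100011 popcount=3 -> skip
r=36=100100 popcount=2 -> skip
r=37=100101 popcount=3 -> skip
r=38=100110 popcount=3 -> skip
r=39=100111 popcount=4 -> skip
r=40=101000 popcount=2 -> skip
r=41=101001 popcount=3 -> skip
r=42=101010 popcount=3 -> skip
r=43=101011 popcount=4 -> skip
r=44=101100 popcount=3 -> skip
r=45=101101 popcount=4 -> skip
r=46=101110 popcount=4 -> skip
r=47=101111 popcount=5 -> skip
r=48=110000 popcount=2 -> skip
r=49=110001 popcount=3 -> skip
r=50=110010 popcount=3 -> skip
r=51=110011 popcount=4 -> skip
r=52=110100 popcount=3 -> skip
r=53=110101 popcount=4 -> skip
r=54=110110 popcount=4 -> skip
r=55=110111 popcount=5 -> skip
r=56=111000 popcount=3 -> skip
r=57=111001 popcount=4 -> skip
r=58=111010 popcount=4 -> skip
r=59=111011 popcount=5 -> skip
r=60=111100 popcount=4 -> skip
r=61=111101 popcount=5 -> skip
r=62=111110 popcount=5 -> skip
r=63=111111 popcount=6 -> skip
r=64=1000000 popcount=1 -> KEEP
r=65=1000001 popcount=2 -> skip
r=66=1000010 popcount=2 -> skip
Kept rows: 64

Answer: 64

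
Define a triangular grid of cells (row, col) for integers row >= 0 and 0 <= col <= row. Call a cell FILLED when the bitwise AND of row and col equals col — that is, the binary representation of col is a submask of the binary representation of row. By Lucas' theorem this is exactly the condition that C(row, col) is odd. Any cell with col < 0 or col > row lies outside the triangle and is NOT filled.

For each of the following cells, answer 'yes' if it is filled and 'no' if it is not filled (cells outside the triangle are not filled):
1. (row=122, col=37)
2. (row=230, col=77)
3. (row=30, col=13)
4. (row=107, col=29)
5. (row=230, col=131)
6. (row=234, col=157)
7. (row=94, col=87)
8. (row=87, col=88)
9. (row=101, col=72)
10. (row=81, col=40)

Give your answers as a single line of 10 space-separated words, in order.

(122,37): row=0b1111010, col=0b100101, row AND col = 0b100000 = 32; 32 != 37 -> empty
(230,77): row=0b11100110, col=0b1001101, row AND col = 0b1000100 = 68; 68 != 77 -> empty
(30,13): row=0b11110, col=0b1101, row AND col = 0b1100 = 12; 12 != 13 -> empty
(107,29): row=0b1101011, col=0b11101, row AND col = 0b1001 = 9; 9 != 29 -> empty
(230,131): row=0b11100110, col=0b10000011, row AND col = 0b10000010 = 130; 130 != 131 -> empty
(234,157): row=0b11101010, col=0b10011101, row AND col = 0b10001000 = 136; 136 != 157 -> empty
(94,87): row=0b1011110, col=0b1010111, row AND col = 0b1010110 = 86; 86 != 87 -> empty
(87,88): col outside [0, 87] -> not filled
(101,72): row=0b1100101, col=0b1001000, row AND col = 0b1000000 = 64; 64 != 72 -> empty
(81,40): row=0b1010001, col=0b101000, row AND col = 0b0 = 0; 0 != 40 -> empty

Answer: no no no no no no no no no no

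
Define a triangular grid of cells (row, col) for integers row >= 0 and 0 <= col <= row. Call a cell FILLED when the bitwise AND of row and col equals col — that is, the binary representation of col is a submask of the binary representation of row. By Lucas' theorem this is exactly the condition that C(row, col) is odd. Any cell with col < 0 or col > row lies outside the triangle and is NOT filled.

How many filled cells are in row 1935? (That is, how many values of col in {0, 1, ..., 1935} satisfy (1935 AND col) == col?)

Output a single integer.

1935 in binary = 11110001111
popcount(1935) = number of 1-bits in 11110001111 = 8
A col c satisfies (1935 AND c) == c iff every set bit of c is also set in 1935; each of the 8 set bits of 1935 can independently be on or off in c.
count = 2^8 = 256

Answer: 256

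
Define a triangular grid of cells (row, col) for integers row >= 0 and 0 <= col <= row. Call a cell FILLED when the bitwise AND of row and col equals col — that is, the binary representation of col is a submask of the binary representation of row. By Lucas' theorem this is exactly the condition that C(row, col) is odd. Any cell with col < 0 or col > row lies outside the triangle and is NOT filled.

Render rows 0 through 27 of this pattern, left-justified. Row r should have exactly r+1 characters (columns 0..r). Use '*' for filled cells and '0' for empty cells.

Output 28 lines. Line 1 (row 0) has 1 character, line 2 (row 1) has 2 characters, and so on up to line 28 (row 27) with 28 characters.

r0=0: *
r1=1: **
r2=10: *0*
r3=11: ****
r4=100: *000*
r5=101: **00**
r6=110: *0*0*0*
r7=111: ********
r8=1000: *0000000*
r9=1001: **000000**
r10=1010: *0*00000*0*
r11=1011: ****0000****
r12=1100: *000*000*000*
r13=1101: **00**00**00**
r14=1110: *0*0*0*0*0*0*0*
r15=1111: ****************
r16=10000: *000000000000000*
r17=10001: **00000000000000**
r18=10010: *0*0000000000000*0*
r19=10011: ****000000000000****
r20=10100: *000*00000000000*000*
r21=10101: **00**0000000000**00**
r22=10110: *0*0*0*000000000*0*0*0*
r23=10111: ********00000000********
r24=11000: *0000000*0000000*0000000*
r25=11001: **000000**000000**000000**
r26=11010: *0*00000*0*00000*0*00000*0*
r27=11011: ****0000****0000****0000****

Answer: *
**
*0*
****
*000*
**00**
*0*0*0*
********
*0000000*
**000000**
*0*00000*0*
****0000****
*000*000*000*
**00**00**00**
*0*0*0*0*0*0*0*
****************
*000000000000000*
**00000000000000**
*0*0000000000000*0*
****000000000000****
*000*00000000000*000*
**00**0000000000**00**
*0*0*0*000000000*0*0*0*
********00000000********
*0000000*0000000*0000000*
**000000**000000**000000**
*0*00000*0*00000*0*00000*0*
****0000****0000****0000****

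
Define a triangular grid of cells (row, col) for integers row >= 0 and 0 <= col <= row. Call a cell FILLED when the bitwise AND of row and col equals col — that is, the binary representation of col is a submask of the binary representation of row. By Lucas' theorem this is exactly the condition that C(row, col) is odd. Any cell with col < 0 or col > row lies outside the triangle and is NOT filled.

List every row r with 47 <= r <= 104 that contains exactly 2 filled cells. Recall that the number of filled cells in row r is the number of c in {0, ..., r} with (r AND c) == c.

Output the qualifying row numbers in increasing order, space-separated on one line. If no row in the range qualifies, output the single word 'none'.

Row r has 2^popcount(r) filled cells, so we need popcount(r) = log2(2) = 1.
Scan r = 47..104 and keep those with exactly 1 one-bits:
r=47=101111 popcount=5 -> skip
r=48=110000 popcount=2 -> skip
r=49=110001 popcount=3 -> skip
r=50=110010 popcount=3 -> skip
r=51=110011 popcount=4 -> skip
r=52=110100 popcount=3 -> skip
r=53=110101 popcount=4 -> skip
r=54=110110 popcount=4 -> skip
r=55=110111 popcount=5 -> skip
r=56=111000 popcount=3 -> skip
r=57=111001 popcount=4 -> skip
r=58=111010 popcount=4 -> skip
r=59=111011 popcount=5 -> skip
r=60=111100 popcount=4 -> skip
r=61=111101 popcount=5 -> skip
r=62=111110 popcount=5 -> skip
r=63=111111 popcount=6 -> skip
r=64=1000000 popcount=1 -> KEEP
r=65=1000001 popcount=2 -> skip
r=66=1000010 popcount=2 -> skip
r=67=1000011 popcount=3 -> skip
r=68=1000100 popcount=2 -> skip
r=69=1000101 popcount=3 -> skip
r=70=1000110 popcount=3 -> skip
r=71=1000111 popcount=4 -> skip
r=72=1001000 popcount=2 -> skip
r=73=1001001 popcount=3 -> skip
r=74=1001010 popcount=3 -> skip
r=75=1001011 popcount=4 -> skip
r=76=1001100 popcount=3 -> skip
r=77=1001101 popcount=4 -> skip
r=78=1001110 popcount=4 -> skip
r=79=1001111 popcount=5 -> skip
r=80=1010000 popcount=2 -> skip
r=81=1010001 popcount=3 -> skip
r=82=1010010 popcount=3 -> skip
r=83=1010011 popcount=4 -> skip
r=84=1010100 popcount=3 -> skip
r=85=1010101 popcount=4 -> skip
r=86=1010110 popcount=4 -> skip
r=87=1010111 popcount=5 -> skip
r=88=1011000 popcount=3 -> skip
r=89=1011001 popcount=4 -> skip
r=90=1011010 popcount=4 -> skip
r=91=1011011 popcount=5 -> skip
r=92=1011100 popcount=4 -> skip
r=93=1011101 popcount=5 -> skip
r=94=1011110 popcount=5 -> skip
r=95=1011111 popcount=6 -> skip
r=96=1100000 popcount=2 -> skip
r=97=1100001 popcount=3 -> skip
r=98=1100010 popcount=3 -> skip
r=99=1100011 popcount=4 -> skip
r=100=1100100 popcount=3 -> skip
r=101=1100101 popcount=4 -> skip
r=102=1100110 popcount=4 -> skip
r=103=1100111 popcount=5 -> skip
r=104=1101000 popcount=3 -> skip
Kept rows: 64

Answer: 64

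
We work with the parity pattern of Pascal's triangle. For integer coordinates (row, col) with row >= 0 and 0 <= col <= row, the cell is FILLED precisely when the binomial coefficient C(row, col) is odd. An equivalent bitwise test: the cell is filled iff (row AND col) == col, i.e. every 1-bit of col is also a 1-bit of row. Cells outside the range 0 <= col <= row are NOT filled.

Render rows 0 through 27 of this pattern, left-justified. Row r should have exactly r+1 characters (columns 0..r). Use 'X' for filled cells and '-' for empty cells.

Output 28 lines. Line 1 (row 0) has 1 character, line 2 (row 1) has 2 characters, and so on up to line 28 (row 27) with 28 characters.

Answer: X
XX
X-X
XXXX
X---X
XX--XX
X-X-X-X
XXXXXXXX
X-------X
XX------XX
X-X-----X-X
XXXX----XXXX
X---X---X---X
XX--XX--XX--XX
X-X-X-X-X-X-X-X
XXXXXXXXXXXXXXXX
X---------------X
XX--------------XX
X-X-------------X-X
XXXX------------XXXX
X---X-----------X---X
XX--XX----------XX--XX
X-X-X-X---------X-X-X-X
XXXXXXXX--------XXXXXXXX
X-------X-------X-------X
XX------XX------XX------XX
X-X-----X-X-----X-X-----X-X
XXXX----XXXX----XXXX----XXXX

Derivation:
r0=0: X
r1=1: XX
r2=10: X-X
r3=11: XXXX
r4=100: X---X
r5=101: XX--XX
r6=110: X-X-X-X
r7=111: XXXXXXXX
r8=1000: X-------X
r9=1001: XX------XX
r10=1010: X-X-----X-X
r11=1011: XXXX----XXXX
r12=1100: X---X---X---X
r13=1101: XX--XX--XX--XX
r14=1110: X-X-X-X-X-X-X-X
r15=1111: XXXXXXXXXXXXXXXX
r16=10000: X---------------X
r17=10001: XX--------------XX
r18=10010: X-X-------------X-X
r19=10011: XXXX------------XXXX
r20=10100: X---X-----------X---X
r21=10101: XX--XX----------XX--XX
r22=10110: X-X-X-X---------X-X-X-X
r23=10111: XXXXXXXX--------XXXXXXXX
r24=11000: X-------X-------X-------X
r25=11001: XX------XX------XX------XX
r26=11010: X-X-----X-X-----X-X-----X-X
r27=11011: XXXX----XXXX----XXXX----XXXX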